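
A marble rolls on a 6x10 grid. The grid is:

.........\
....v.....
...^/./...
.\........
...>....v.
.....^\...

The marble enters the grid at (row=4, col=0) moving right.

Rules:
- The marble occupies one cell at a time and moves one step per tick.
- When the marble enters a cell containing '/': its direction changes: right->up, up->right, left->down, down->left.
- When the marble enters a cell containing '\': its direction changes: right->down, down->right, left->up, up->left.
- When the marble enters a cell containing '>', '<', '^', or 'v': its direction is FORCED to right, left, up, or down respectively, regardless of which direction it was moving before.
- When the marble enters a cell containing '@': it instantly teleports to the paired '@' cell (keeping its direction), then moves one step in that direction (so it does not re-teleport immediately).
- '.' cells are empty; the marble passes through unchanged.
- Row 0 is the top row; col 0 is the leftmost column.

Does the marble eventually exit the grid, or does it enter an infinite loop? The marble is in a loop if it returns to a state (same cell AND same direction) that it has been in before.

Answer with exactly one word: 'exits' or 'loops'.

Answer: exits

Derivation:
Step 1: enter (4,0), '.' pass, move right to (4,1)
Step 2: enter (4,1), '.' pass, move right to (4,2)
Step 3: enter (4,2), '.' pass, move right to (4,3)
Step 4: enter (4,3), '>' forces right->right, move right to (4,4)
Step 5: enter (4,4), '.' pass, move right to (4,5)
Step 6: enter (4,5), '.' pass, move right to (4,6)
Step 7: enter (4,6), '.' pass, move right to (4,7)
Step 8: enter (4,7), '.' pass, move right to (4,8)
Step 9: enter (4,8), 'v' forces right->down, move down to (5,8)
Step 10: enter (5,8), '.' pass, move down to (6,8)
Step 11: at (6,8) — EXIT via bottom edge, pos 8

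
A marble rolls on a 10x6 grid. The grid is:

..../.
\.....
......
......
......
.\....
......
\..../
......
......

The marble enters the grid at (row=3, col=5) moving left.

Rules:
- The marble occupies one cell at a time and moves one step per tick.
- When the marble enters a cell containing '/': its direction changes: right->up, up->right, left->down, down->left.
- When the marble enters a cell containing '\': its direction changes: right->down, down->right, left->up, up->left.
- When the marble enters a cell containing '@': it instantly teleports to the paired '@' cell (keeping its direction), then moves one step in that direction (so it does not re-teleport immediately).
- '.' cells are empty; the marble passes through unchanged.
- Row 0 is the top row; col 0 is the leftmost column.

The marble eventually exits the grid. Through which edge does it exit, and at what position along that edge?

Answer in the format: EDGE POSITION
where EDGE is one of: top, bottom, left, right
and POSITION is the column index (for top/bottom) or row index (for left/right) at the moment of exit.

Answer: left 3

Derivation:
Step 1: enter (3,5), '.' pass, move left to (3,4)
Step 2: enter (3,4), '.' pass, move left to (3,3)
Step 3: enter (3,3), '.' pass, move left to (3,2)
Step 4: enter (3,2), '.' pass, move left to (3,1)
Step 5: enter (3,1), '.' pass, move left to (3,0)
Step 6: enter (3,0), '.' pass, move left to (3,-1)
Step 7: at (3,-1) — EXIT via left edge, pos 3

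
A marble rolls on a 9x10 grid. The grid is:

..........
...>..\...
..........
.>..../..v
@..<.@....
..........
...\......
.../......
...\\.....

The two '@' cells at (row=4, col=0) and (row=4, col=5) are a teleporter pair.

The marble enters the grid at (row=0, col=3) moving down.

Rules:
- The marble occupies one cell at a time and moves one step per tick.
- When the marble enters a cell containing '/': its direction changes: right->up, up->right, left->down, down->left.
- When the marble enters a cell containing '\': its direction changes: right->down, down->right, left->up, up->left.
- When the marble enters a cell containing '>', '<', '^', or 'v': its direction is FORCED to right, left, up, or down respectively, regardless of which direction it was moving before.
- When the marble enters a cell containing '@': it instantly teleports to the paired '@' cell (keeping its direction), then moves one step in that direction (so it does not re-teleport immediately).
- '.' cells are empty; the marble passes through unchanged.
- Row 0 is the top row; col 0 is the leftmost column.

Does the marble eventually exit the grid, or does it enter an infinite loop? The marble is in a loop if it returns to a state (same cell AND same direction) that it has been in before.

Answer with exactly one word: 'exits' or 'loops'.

Step 1: enter (0,3), '.' pass, move down to (1,3)
Step 2: enter (1,3), '>' forces down->right, move right to (1,4)
Step 3: enter (1,4), '.' pass, move right to (1,5)
Step 4: enter (1,5), '.' pass, move right to (1,6)
Step 5: enter (1,6), '\' deflects right->down, move down to (2,6)
Step 6: enter (2,6), '.' pass, move down to (3,6)
Step 7: enter (3,6), '/' deflects down->left, move left to (3,5)
Step 8: enter (3,5), '.' pass, move left to (3,4)
Step 9: enter (3,4), '.' pass, move left to (3,3)
Step 10: enter (3,3), '.' pass, move left to (3,2)
Step 11: enter (3,2), '.' pass, move left to (3,1)
Step 12: enter (3,1), '>' forces left->right, move right to (3,2)
Step 13: enter (3,2), '.' pass, move right to (3,3)
Step 14: enter (3,3), '.' pass, move right to (3,4)
Step 15: enter (3,4), '.' pass, move right to (3,5)
Step 16: enter (3,5), '.' pass, move right to (3,6)
Step 17: enter (3,6), '/' deflects right->up, move up to (2,6)
Step 18: enter (2,6), '.' pass, move up to (1,6)
Step 19: enter (1,6), '\' deflects up->left, move left to (1,5)
Step 20: enter (1,5), '.' pass, move left to (1,4)
Step 21: enter (1,4), '.' pass, move left to (1,3)
Step 22: enter (1,3), '>' forces left->right, move right to (1,4)
Step 23: at (1,4) dir=right — LOOP DETECTED (seen before)

Answer: loops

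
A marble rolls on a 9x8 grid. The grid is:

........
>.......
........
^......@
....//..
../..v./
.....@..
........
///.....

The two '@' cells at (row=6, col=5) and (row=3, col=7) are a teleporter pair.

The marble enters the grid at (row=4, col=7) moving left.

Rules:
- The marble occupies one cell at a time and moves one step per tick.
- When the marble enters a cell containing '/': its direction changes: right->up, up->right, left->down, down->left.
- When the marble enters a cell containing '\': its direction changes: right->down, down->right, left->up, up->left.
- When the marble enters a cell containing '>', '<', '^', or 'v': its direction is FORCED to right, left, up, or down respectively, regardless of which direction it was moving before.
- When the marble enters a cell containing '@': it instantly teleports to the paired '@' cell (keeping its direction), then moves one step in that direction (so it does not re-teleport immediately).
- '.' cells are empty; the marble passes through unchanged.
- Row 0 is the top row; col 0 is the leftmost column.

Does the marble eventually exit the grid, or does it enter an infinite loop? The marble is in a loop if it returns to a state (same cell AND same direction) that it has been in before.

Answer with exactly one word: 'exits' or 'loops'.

Answer: loops

Derivation:
Step 1: enter (4,7), '.' pass, move left to (4,6)
Step 2: enter (4,6), '.' pass, move left to (4,5)
Step 3: enter (4,5), '/' deflects left->down, move down to (5,5)
Step 4: enter (5,5), 'v' forces down->down, move down to (6,5)
Step 5: enter (6,5), '@' teleport (6,5)->(3,7), also enter (3,7), move down to (4,7)
Step 6: enter (4,7), '.' pass, move down to (5,7)
Step 7: enter (5,7), '/' deflects down->left, move left to (5,6)
Step 8: enter (5,6), '.' pass, move left to (5,5)
Step 9: enter (5,5), 'v' forces left->down, move down to (6,5)
Step 10: at (6,5) dir=down — LOOP DETECTED (seen before)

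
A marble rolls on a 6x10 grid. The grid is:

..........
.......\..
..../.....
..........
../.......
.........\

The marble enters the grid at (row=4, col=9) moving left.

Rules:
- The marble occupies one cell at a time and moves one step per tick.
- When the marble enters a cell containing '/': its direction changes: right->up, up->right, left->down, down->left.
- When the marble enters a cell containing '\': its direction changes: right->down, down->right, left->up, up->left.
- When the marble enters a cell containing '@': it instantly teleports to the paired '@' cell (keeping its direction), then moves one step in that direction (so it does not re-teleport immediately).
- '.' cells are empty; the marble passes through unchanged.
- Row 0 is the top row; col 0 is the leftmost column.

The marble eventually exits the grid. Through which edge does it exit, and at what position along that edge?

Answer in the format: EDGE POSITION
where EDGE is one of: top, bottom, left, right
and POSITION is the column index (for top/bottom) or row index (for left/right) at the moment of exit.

Answer: bottom 2

Derivation:
Step 1: enter (4,9), '.' pass, move left to (4,8)
Step 2: enter (4,8), '.' pass, move left to (4,7)
Step 3: enter (4,7), '.' pass, move left to (4,6)
Step 4: enter (4,6), '.' pass, move left to (4,5)
Step 5: enter (4,5), '.' pass, move left to (4,4)
Step 6: enter (4,4), '.' pass, move left to (4,3)
Step 7: enter (4,3), '.' pass, move left to (4,2)
Step 8: enter (4,2), '/' deflects left->down, move down to (5,2)
Step 9: enter (5,2), '.' pass, move down to (6,2)
Step 10: at (6,2) — EXIT via bottom edge, pos 2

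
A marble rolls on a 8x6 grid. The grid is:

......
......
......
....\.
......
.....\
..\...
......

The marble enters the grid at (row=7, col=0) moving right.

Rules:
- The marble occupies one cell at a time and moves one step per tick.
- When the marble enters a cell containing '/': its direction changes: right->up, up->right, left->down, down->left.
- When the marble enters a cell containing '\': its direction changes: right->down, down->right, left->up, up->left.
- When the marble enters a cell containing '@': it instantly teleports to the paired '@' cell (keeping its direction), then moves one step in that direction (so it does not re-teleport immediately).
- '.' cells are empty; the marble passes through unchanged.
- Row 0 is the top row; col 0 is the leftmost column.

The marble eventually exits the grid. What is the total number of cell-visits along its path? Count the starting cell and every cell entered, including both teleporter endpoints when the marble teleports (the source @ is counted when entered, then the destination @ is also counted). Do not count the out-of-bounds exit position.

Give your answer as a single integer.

Answer: 6

Derivation:
Step 1: enter (7,0), '.' pass, move right to (7,1)
Step 2: enter (7,1), '.' pass, move right to (7,2)
Step 3: enter (7,2), '.' pass, move right to (7,3)
Step 4: enter (7,3), '.' pass, move right to (7,4)
Step 5: enter (7,4), '.' pass, move right to (7,5)
Step 6: enter (7,5), '.' pass, move right to (7,6)
Step 7: at (7,6) — EXIT via right edge, pos 7
Path length (cell visits): 6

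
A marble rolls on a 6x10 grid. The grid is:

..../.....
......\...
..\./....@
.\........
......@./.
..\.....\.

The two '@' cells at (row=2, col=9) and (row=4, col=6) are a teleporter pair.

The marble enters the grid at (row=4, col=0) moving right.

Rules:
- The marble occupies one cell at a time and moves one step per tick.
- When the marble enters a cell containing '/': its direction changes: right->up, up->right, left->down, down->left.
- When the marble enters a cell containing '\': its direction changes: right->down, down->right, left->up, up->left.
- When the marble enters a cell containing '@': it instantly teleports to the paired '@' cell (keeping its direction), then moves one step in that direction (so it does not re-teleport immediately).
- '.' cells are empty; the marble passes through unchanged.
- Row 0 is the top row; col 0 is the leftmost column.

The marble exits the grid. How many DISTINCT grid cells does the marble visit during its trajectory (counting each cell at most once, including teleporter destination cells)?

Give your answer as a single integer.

Answer: 8

Derivation:
Step 1: enter (4,0), '.' pass, move right to (4,1)
Step 2: enter (4,1), '.' pass, move right to (4,2)
Step 3: enter (4,2), '.' pass, move right to (4,3)
Step 4: enter (4,3), '.' pass, move right to (4,4)
Step 5: enter (4,4), '.' pass, move right to (4,5)
Step 6: enter (4,5), '.' pass, move right to (4,6)
Step 7: enter (4,6), '@' teleport (4,6)->(2,9), also enter (2,9), move right to (2,10)
Step 8: at (2,10) — EXIT via right edge, pos 2
Distinct cells visited: 8 (path length 8)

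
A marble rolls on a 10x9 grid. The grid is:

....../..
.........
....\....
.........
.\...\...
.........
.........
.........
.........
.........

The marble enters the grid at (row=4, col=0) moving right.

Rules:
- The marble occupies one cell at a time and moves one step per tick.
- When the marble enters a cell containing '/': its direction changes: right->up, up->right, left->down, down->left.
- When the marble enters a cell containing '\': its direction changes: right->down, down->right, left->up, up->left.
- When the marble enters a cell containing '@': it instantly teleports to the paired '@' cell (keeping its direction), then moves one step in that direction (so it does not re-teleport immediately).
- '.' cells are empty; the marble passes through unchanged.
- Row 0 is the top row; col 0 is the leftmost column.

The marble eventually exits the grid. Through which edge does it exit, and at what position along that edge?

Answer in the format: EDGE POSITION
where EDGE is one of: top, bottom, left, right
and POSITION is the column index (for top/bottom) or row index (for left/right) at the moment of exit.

Answer: bottom 1

Derivation:
Step 1: enter (4,0), '.' pass, move right to (4,1)
Step 2: enter (4,1), '\' deflects right->down, move down to (5,1)
Step 3: enter (5,1), '.' pass, move down to (6,1)
Step 4: enter (6,1), '.' pass, move down to (7,1)
Step 5: enter (7,1), '.' pass, move down to (8,1)
Step 6: enter (8,1), '.' pass, move down to (9,1)
Step 7: enter (9,1), '.' pass, move down to (10,1)
Step 8: at (10,1) — EXIT via bottom edge, pos 1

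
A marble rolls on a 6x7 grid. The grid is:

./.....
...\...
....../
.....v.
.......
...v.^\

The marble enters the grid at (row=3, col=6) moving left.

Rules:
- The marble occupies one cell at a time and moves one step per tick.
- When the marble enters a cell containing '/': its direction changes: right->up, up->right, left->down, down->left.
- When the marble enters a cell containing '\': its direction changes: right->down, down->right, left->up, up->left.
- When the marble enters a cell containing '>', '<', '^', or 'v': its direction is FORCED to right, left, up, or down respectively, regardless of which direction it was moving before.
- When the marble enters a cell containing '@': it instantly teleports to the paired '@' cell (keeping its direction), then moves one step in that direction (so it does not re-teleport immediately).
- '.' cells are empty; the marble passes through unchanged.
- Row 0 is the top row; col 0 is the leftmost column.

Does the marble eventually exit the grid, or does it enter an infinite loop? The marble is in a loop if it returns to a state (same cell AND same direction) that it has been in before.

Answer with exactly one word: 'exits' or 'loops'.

Answer: loops

Derivation:
Step 1: enter (3,6), '.' pass, move left to (3,5)
Step 2: enter (3,5), 'v' forces left->down, move down to (4,5)
Step 3: enter (4,5), '.' pass, move down to (5,5)
Step 4: enter (5,5), '^' forces down->up, move up to (4,5)
Step 5: enter (4,5), '.' pass, move up to (3,5)
Step 6: enter (3,5), 'v' forces up->down, move down to (4,5)
Step 7: at (4,5) dir=down — LOOP DETECTED (seen before)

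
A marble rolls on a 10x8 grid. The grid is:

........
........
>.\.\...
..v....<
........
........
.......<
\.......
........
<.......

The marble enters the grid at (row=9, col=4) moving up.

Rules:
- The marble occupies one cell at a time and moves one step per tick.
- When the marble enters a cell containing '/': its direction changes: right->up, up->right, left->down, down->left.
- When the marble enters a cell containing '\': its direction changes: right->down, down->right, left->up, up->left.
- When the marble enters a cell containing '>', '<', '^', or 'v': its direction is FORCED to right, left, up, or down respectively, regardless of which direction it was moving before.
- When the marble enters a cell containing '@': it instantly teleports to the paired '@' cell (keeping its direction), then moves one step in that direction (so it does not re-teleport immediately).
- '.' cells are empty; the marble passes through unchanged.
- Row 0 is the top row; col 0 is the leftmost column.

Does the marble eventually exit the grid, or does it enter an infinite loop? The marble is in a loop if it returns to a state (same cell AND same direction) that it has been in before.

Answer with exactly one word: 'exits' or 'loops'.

Step 1: enter (9,4), '.' pass, move up to (8,4)
Step 2: enter (8,4), '.' pass, move up to (7,4)
Step 3: enter (7,4), '.' pass, move up to (6,4)
Step 4: enter (6,4), '.' pass, move up to (5,4)
Step 5: enter (5,4), '.' pass, move up to (4,4)
Step 6: enter (4,4), '.' pass, move up to (3,4)
Step 7: enter (3,4), '.' pass, move up to (2,4)
Step 8: enter (2,4), '\' deflects up->left, move left to (2,3)
Step 9: enter (2,3), '.' pass, move left to (2,2)
Step 10: enter (2,2), '\' deflects left->up, move up to (1,2)
Step 11: enter (1,2), '.' pass, move up to (0,2)
Step 12: enter (0,2), '.' pass, move up to (-1,2)
Step 13: at (-1,2) — EXIT via top edge, pos 2

Answer: exits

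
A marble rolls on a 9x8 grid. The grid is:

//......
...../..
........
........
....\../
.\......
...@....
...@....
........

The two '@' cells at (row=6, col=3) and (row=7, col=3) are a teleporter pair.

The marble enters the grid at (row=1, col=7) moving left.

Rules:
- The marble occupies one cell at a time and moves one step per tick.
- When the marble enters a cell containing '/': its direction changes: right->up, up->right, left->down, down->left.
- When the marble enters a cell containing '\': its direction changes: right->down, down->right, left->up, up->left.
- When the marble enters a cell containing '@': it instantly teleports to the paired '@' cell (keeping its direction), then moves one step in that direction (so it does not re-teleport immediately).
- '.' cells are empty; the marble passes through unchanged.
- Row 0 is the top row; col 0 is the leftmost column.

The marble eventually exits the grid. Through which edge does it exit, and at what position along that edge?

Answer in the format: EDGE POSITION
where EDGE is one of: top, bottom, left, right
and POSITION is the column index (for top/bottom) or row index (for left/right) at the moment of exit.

Step 1: enter (1,7), '.' pass, move left to (1,6)
Step 2: enter (1,6), '.' pass, move left to (1,5)
Step 3: enter (1,5), '/' deflects left->down, move down to (2,5)
Step 4: enter (2,5), '.' pass, move down to (3,5)
Step 5: enter (3,5), '.' pass, move down to (4,5)
Step 6: enter (4,5), '.' pass, move down to (5,5)
Step 7: enter (5,5), '.' pass, move down to (6,5)
Step 8: enter (6,5), '.' pass, move down to (7,5)
Step 9: enter (7,5), '.' pass, move down to (8,5)
Step 10: enter (8,5), '.' pass, move down to (9,5)
Step 11: at (9,5) — EXIT via bottom edge, pos 5

Answer: bottom 5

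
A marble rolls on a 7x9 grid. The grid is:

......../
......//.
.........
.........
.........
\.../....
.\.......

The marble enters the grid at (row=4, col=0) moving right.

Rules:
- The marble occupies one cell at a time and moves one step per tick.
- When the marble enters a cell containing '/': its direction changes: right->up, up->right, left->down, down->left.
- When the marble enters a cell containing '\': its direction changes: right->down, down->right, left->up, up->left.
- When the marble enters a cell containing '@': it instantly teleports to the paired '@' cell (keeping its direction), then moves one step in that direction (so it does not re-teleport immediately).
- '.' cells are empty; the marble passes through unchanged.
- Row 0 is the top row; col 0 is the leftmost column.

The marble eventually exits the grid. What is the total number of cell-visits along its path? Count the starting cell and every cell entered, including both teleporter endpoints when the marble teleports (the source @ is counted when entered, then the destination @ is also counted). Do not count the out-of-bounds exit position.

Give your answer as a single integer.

Answer: 9

Derivation:
Step 1: enter (4,0), '.' pass, move right to (4,1)
Step 2: enter (4,1), '.' pass, move right to (4,2)
Step 3: enter (4,2), '.' pass, move right to (4,3)
Step 4: enter (4,3), '.' pass, move right to (4,4)
Step 5: enter (4,4), '.' pass, move right to (4,5)
Step 6: enter (4,5), '.' pass, move right to (4,6)
Step 7: enter (4,6), '.' pass, move right to (4,7)
Step 8: enter (4,7), '.' pass, move right to (4,8)
Step 9: enter (4,8), '.' pass, move right to (4,9)
Step 10: at (4,9) — EXIT via right edge, pos 4
Path length (cell visits): 9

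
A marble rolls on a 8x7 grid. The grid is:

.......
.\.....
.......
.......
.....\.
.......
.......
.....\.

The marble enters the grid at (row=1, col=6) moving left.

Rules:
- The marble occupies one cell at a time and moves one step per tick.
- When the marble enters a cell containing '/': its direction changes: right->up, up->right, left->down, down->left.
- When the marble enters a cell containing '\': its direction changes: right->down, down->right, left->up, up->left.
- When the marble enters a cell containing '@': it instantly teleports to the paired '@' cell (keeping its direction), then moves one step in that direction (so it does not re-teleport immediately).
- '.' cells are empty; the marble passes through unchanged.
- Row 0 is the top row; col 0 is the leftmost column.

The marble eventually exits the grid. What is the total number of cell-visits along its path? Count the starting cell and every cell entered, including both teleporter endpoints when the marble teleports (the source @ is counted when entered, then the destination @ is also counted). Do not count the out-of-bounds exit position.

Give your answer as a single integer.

Step 1: enter (1,6), '.' pass, move left to (1,5)
Step 2: enter (1,5), '.' pass, move left to (1,4)
Step 3: enter (1,4), '.' pass, move left to (1,3)
Step 4: enter (1,3), '.' pass, move left to (1,2)
Step 5: enter (1,2), '.' pass, move left to (1,1)
Step 6: enter (1,1), '\' deflects left->up, move up to (0,1)
Step 7: enter (0,1), '.' pass, move up to (-1,1)
Step 8: at (-1,1) — EXIT via top edge, pos 1
Path length (cell visits): 7

Answer: 7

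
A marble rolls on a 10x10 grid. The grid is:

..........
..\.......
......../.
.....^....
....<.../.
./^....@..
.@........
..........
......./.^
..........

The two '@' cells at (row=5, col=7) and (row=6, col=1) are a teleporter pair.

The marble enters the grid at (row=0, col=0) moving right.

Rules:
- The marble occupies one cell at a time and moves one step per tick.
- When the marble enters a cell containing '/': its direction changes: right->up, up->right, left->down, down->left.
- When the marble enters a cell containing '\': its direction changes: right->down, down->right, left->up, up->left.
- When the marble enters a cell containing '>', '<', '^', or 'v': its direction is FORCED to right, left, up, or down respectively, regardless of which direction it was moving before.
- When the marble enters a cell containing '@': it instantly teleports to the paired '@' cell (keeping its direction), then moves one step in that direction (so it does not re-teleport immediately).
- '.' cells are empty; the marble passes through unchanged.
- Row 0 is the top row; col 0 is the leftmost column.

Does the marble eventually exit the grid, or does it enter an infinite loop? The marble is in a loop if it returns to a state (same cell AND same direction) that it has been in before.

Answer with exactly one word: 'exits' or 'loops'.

Step 1: enter (0,0), '.' pass, move right to (0,1)
Step 2: enter (0,1), '.' pass, move right to (0,2)
Step 3: enter (0,2), '.' pass, move right to (0,3)
Step 4: enter (0,3), '.' pass, move right to (0,4)
Step 5: enter (0,4), '.' pass, move right to (0,5)
Step 6: enter (0,5), '.' pass, move right to (0,6)
Step 7: enter (0,6), '.' pass, move right to (0,7)
Step 8: enter (0,7), '.' pass, move right to (0,8)
Step 9: enter (0,8), '.' pass, move right to (0,9)
Step 10: enter (0,9), '.' pass, move right to (0,10)
Step 11: at (0,10) — EXIT via right edge, pos 0

Answer: exits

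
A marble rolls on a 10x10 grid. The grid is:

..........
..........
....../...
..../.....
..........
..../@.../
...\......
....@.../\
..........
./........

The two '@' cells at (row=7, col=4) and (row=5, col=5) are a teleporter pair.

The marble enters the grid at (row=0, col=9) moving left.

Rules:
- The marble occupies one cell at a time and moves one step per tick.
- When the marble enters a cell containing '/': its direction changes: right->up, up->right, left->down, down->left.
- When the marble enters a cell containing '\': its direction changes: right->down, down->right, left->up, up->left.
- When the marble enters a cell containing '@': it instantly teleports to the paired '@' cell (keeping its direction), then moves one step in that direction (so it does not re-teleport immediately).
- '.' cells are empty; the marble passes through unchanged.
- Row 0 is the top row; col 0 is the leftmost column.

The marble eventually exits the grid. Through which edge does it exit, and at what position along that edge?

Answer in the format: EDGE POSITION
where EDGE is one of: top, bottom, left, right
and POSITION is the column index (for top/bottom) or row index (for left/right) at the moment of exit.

Answer: left 0

Derivation:
Step 1: enter (0,9), '.' pass, move left to (0,8)
Step 2: enter (0,8), '.' pass, move left to (0,7)
Step 3: enter (0,7), '.' pass, move left to (0,6)
Step 4: enter (0,6), '.' pass, move left to (0,5)
Step 5: enter (0,5), '.' pass, move left to (0,4)
Step 6: enter (0,4), '.' pass, move left to (0,3)
Step 7: enter (0,3), '.' pass, move left to (0,2)
Step 8: enter (0,2), '.' pass, move left to (0,1)
Step 9: enter (0,1), '.' pass, move left to (0,0)
Step 10: enter (0,0), '.' pass, move left to (0,-1)
Step 11: at (0,-1) — EXIT via left edge, pos 0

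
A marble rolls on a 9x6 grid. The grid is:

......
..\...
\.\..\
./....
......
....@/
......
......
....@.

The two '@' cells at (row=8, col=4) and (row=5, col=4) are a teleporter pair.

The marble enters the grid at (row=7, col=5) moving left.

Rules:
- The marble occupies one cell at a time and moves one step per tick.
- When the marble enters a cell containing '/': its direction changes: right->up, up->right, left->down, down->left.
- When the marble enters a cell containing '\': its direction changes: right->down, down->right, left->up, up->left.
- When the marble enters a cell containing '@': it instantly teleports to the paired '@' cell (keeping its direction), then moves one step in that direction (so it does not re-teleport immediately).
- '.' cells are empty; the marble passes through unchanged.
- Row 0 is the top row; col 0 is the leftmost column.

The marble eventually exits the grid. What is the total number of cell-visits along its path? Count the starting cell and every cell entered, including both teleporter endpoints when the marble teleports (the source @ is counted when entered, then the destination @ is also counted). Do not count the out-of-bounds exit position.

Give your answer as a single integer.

Answer: 6

Derivation:
Step 1: enter (7,5), '.' pass, move left to (7,4)
Step 2: enter (7,4), '.' pass, move left to (7,3)
Step 3: enter (7,3), '.' pass, move left to (7,2)
Step 4: enter (7,2), '.' pass, move left to (7,1)
Step 5: enter (7,1), '.' pass, move left to (7,0)
Step 6: enter (7,0), '.' pass, move left to (7,-1)
Step 7: at (7,-1) — EXIT via left edge, pos 7
Path length (cell visits): 6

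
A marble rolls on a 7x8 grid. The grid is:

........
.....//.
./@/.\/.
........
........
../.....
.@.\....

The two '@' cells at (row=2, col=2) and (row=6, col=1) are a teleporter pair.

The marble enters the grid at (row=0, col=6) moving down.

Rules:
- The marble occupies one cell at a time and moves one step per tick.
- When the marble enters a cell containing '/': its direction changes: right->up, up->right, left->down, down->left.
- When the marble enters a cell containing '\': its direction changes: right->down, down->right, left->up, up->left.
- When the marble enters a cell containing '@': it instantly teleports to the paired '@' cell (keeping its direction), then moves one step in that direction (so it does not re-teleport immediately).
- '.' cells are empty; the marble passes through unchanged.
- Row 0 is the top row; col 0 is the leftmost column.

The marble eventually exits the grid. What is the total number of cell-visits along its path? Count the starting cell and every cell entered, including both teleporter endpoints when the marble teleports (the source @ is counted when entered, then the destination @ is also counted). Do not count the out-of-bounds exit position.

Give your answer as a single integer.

Step 1: enter (0,6), '.' pass, move down to (1,6)
Step 2: enter (1,6), '/' deflects down->left, move left to (1,5)
Step 3: enter (1,5), '/' deflects left->down, move down to (2,5)
Step 4: enter (2,5), '\' deflects down->right, move right to (2,6)
Step 5: enter (2,6), '/' deflects right->up, move up to (1,6)
Step 6: enter (1,6), '/' deflects up->right, move right to (1,7)
Step 7: enter (1,7), '.' pass, move right to (1,8)
Step 8: at (1,8) — EXIT via right edge, pos 1
Path length (cell visits): 7

Answer: 7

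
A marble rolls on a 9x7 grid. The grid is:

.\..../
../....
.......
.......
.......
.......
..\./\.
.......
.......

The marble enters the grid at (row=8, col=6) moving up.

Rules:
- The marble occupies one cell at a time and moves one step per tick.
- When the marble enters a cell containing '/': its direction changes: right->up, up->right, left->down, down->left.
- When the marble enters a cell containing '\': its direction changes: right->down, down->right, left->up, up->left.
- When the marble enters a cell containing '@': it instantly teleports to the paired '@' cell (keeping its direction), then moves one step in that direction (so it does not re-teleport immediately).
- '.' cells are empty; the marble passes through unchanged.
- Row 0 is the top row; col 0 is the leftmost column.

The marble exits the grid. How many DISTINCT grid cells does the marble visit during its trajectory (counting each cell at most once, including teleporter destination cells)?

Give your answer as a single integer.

Step 1: enter (8,6), '.' pass, move up to (7,6)
Step 2: enter (7,6), '.' pass, move up to (6,6)
Step 3: enter (6,6), '.' pass, move up to (5,6)
Step 4: enter (5,6), '.' pass, move up to (4,6)
Step 5: enter (4,6), '.' pass, move up to (3,6)
Step 6: enter (3,6), '.' pass, move up to (2,6)
Step 7: enter (2,6), '.' pass, move up to (1,6)
Step 8: enter (1,6), '.' pass, move up to (0,6)
Step 9: enter (0,6), '/' deflects up->right, move right to (0,7)
Step 10: at (0,7) — EXIT via right edge, pos 0
Distinct cells visited: 9 (path length 9)

Answer: 9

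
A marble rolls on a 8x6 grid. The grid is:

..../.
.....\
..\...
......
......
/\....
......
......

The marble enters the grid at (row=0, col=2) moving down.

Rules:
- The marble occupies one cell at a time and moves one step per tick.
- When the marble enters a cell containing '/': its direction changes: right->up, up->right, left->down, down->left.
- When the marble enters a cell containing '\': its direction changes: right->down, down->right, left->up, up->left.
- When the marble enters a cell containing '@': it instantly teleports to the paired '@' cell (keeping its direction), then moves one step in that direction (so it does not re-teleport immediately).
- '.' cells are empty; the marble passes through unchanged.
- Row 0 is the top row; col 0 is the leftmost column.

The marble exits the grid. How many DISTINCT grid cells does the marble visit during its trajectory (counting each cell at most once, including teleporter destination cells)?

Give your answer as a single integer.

Answer: 6

Derivation:
Step 1: enter (0,2), '.' pass, move down to (1,2)
Step 2: enter (1,2), '.' pass, move down to (2,2)
Step 3: enter (2,2), '\' deflects down->right, move right to (2,3)
Step 4: enter (2,3), '.' pass, move right to (2,4)
Step 5: enter (2,4), '.' pass, move right to (2,5)
Step 6: enter (2,5), '.' pass, move right to (2,6)
Step 7: at (2,6) — EXIT via right edge, pos 2
Distinct cells visited: 6 (path length 6)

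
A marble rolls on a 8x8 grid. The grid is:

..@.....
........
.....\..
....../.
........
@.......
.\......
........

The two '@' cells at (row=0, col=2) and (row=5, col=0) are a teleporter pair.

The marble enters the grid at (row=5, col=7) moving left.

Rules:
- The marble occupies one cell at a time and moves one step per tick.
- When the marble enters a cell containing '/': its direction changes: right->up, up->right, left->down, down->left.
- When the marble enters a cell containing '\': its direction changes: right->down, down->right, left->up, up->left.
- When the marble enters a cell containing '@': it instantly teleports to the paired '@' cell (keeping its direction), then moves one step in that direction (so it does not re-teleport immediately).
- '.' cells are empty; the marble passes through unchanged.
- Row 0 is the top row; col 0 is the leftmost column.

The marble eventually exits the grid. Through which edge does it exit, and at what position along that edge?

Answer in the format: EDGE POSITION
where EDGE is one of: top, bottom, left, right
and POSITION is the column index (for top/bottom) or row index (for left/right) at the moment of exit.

Answer: left 0

Derivation:
Step 1: enter (5,7), '.' pass, move left to (5,6)
Step 2: enter (5,6), '.' pass, move left to (5,5)
Step 3: enter (5,5), '.' pass, move left to (5,4)
Step 4: enter (5,4), '.' pass, move left to (5,3)
Step 5: enter (5,3), '.' pass, move left to (5,2)
Step 6: enter (5,2), '.' pass, move left to (5,1)
Step 7: enter (5,1), '.' pass, move left to (5,0)
Step 8: enter (5,0), '@' teleport (5,0)->(0,2), also enter (0,2), move left to (0,1)
Step 9: enter (0,1), '.' pass, move left to (0,0)
Step 10: enter (0,0), '.' pass, move left to (0,-1)
Step 11: at (0,-1) — EXIT via left edge, pos 0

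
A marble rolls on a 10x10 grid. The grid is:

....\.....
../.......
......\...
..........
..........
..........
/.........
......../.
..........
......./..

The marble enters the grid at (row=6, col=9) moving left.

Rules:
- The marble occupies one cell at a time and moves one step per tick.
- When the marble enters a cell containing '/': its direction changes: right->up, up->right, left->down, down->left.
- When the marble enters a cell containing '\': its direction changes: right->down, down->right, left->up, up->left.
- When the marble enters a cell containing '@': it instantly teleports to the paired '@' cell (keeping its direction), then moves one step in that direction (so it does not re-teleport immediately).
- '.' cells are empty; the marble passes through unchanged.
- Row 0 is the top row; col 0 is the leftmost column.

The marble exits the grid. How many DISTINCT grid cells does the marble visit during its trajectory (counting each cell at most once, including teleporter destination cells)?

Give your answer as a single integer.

Answer: 13

Derivation:
Step 1: enter (6,9), '.' pass, move left to (6,8)
Step 2: enter (6,8), '.' pass, move left to (6,7)
Step 3: enter (6,7), '.' pass, move left to (6,6)
Step 4: enter (6,6), '.' pass, move left to (6,5)
Step 5: enter (6,5), '.' pass, move left to (6,4)
Step 6: enter (6,4), '.' pass, move left to (6,3)
Step 7: enter (6,3), '.' pass, move left to (6,2)
Step 8: enter (6,2), '.' pass, move left to (6,1)
Step 9: enter (6,1), '.' pass, move left to (6,0)
Step 10: enter (6,0), '/' deflects left->down, move down to (7,0)
Step 11: enter (7,0), '.' pass, move down to (8,0)
Step 12: enter (8,0), '.' pass, move down to (9,0)
Step 13: enter (9,0), '.' pass, move down to (10,0)
Step 14: at (10,0) — EXIT via bottom edge, pos 0
Distinct cells visited: 13 (path length 13)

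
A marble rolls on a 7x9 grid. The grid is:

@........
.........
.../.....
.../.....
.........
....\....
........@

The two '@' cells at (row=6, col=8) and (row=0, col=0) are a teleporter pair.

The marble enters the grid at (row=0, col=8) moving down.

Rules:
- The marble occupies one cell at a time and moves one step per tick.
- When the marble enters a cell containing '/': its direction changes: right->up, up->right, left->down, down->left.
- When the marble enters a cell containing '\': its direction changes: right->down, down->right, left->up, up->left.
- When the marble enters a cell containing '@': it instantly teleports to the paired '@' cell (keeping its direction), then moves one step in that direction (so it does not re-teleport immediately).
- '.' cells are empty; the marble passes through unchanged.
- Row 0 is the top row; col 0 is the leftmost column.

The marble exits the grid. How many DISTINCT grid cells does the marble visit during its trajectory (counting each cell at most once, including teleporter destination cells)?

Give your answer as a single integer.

Answer: 14

Derivation:
Step 1: enter (0,8), '.' pass, move down to (1,8)
Step 2: enter (1,8), '.' pass, move down to (2,8)
Step 3: enter (2,8), '.' pass, move down to (3,8)
Step 4: enter (3,8), '.' pass, move down to (4,8)
Step 5: enter (4,8), '.' pass, move down to (5,8)
Step 6: enter (5,8), '.' pass, move down to (6,8)
Step 7: enter (6,8), '@' teleport (6,8)->(0,0), also enter (0,0), move down to (1,0)
Step 8: enter (1,0), '.' pass, move down to (2,0)
Step 9: enter (2,0), '.' pass, move down to (3,0)
Step 10: enter (3,0), '.' pass, move down to (4,0)
Step 11: enter (4,0), '.' pass, move down to (5,0)
Step 12: enter (5,0), '.' pass, move down to (6,0)
Step 13: enter (6,0), '.' pass, move down to (7,0)
Step 14: at (7,0) — EXIT via bottom edge, pos 0
Distinct cells visited: 14 (path length 14)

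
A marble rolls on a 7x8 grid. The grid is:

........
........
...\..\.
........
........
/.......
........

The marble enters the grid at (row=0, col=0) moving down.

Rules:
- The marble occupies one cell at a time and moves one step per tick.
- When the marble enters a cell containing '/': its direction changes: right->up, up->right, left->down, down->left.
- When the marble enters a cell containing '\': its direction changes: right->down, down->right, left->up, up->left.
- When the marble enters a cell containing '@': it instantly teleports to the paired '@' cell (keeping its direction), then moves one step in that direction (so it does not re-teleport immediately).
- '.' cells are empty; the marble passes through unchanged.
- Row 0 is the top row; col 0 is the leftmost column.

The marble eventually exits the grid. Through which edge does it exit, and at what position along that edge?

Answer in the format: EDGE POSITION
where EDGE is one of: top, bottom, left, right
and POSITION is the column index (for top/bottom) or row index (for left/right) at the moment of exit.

Answer: left 5

Derivation:
Step 1: enter (0,0), '.' pass, move down to (1,0)
Step 2: enter (1,0), '.' pass, move down to (2,0)
Step 3: enter (2,0), '.' pass, move down to (3,0)
Step 4: enter (3,0), '.' pass, move down to (4,0)
Step 5: enter (4,0), '.' pass, move down to (5,0)
Step 6: enter (5,0), '/' deflects down->left, move left to (5,-1)
Step 7: at (5,-1) — EXIT via left edge, pos 5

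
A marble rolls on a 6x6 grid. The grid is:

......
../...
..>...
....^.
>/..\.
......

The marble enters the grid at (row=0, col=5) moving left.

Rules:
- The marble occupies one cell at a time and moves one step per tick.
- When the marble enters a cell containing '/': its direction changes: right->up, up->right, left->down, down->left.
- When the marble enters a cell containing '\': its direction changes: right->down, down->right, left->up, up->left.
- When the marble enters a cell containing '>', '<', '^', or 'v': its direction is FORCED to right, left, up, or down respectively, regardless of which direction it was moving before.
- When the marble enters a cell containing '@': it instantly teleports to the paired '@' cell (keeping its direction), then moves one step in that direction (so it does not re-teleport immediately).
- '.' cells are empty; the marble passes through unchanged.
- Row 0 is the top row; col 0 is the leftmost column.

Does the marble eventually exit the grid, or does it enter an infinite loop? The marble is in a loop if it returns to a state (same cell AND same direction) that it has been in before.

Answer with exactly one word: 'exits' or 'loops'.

Step 1: enter (0,5), '.' pass, move left to (0,4)
Step 2: enter (0,4), '.' pass, move left to (0,3)
Step 3: enter (0,3), '.' pass, move left to (0,2)
Step 4: enter (0,2), '.' pass, move left to (0,1)
Step 5: enter (0,1), '.' pass, move left to (0,0)
Step 6: enter (0,0), '.' pass, move left to (0,-1)
Step 7: at (0,-1) — EXIT via left edge, pos 0

Answer: exits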